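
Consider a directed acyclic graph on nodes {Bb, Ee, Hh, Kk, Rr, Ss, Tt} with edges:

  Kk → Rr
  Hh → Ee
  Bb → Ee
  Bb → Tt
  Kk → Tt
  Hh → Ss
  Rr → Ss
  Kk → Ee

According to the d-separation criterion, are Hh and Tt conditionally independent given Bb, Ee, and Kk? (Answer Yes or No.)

We examine all 4 paths between Hh and Tt:
  1. Hh → Ee ← Bb → Tt — Ee:collider[open]; Bb:fork[blocks] ⇒ blocked
  2. Hh → Ee ← Kk → Tt — Ee:collider[open]; Kk:fork[blocks] ⇒ blocked
  3. Hh → Ss ← Rr ← Kk → Ee ← Bb → Tt — Ss:collider[blocks]; Rr:chain[open]; Kk:fork[blocks]; Ee:collider[open]; Bb:fork[blocks] ⇒ blocked
  4. Hh → Ss ← Rr ← Kk → Tt — Ss:collider[blocks]; Rr:chain[open]; Kk:fork[blocks] ⇒ blocked
Since every path is blocked, d-separation holds.

Yes — Hh and Tt are d-separated given {Bb, Ee, Kk}.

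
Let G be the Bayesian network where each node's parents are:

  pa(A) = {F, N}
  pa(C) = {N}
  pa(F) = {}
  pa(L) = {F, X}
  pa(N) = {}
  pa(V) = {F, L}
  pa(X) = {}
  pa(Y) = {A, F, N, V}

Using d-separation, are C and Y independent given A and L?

There are 5 undirected paths between C and Y; checking each against the conditioning set {A, L}:
Path 1: C ← N → A ← F → L → V → Y
  L is a chain here and L is conditioned on, so the path is blocked at L.
Path 2: C ← N → A ← F → V → Y
  N is a fork and N is not conditioned on; A is a collider and A is conditioned on, which opens it; F is a fork and F is not conditioned on; V is a chain and V is not conditioned on — no node blocks this path, so it is active.
Path 3: C ← N → A ← F → Y
  N is a fork and N is not conditioned on; A is a collider and A is conditioned on, which opens it; F is a fork and F is not conditioned on — no node blocks this path, so it is active.
Path 4: C ← N → A → Y
  A is a chain here and A is conditioned on, so the path is blocked at A.
Path 5: C ← N → Y
  N is a fork and N is not conditioned on — no node blocks this path, so it is active.
Because an active path exists, C and Y are not d-separated.

No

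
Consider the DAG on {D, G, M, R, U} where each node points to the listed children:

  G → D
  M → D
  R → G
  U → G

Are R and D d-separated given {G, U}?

Only one path connects R and D:
Path 1: R → G → D
  G is a chain here and G is conditioned on, so the path is blocked at G.
Every path is blocked, so R and D are d-separated given {G, U}.

Yes — R and D are d-separated given {G, U}.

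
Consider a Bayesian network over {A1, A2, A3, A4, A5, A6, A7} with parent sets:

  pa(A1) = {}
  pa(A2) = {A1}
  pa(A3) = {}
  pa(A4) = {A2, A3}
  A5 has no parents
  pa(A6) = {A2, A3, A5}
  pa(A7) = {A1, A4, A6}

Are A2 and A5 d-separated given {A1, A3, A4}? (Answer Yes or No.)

Yes — A2 and A5 are d-separated given {A1, A3, A4}.

Enumerating the 5 paths from A2 to A5 and testing each for blocking by {A1, A3, A4}:
Path 1: A2 → A6 ← A5
  A6 is a collider here and neither A6 nor any of its descendants is conditioned on, so the collider stays closed — the path is blocked at A6.
Path 2: A2 ← A1 → A7 ← A6 ← A5
  A1 is a fork here and A1 is conditioned on, so the path is blocked at A1.
Path 3: A2 ← A1 → A7 ← A4 ← A3 → A6 ← A5
  A1 is a fork here and A1 is conditioned on, so the path is blocked at A1.
Path 4: A2 → A4 ← A3 → A6 ← A5
  A3 is a fork here and A3 is conditioned on, so the path is blocked at A3.
Path 5: A2 → A4 → A7 ← A6 ← A5
  A4 is a chain here and A4 is conditioned on, so the path is blocked at A4.
Since every path is blocked, d-separation holds.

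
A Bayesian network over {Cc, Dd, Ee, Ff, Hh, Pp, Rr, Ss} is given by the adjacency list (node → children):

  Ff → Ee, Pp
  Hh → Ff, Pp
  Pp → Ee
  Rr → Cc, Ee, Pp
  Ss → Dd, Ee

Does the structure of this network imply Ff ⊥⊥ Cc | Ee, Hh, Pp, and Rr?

Yes

Enumerating the 6 paths from Ff to Cc and testing each for blocking by {Ee, Hh, Pp, Rr}:
Path 1: Ff ← Hh → Pp → Ee ← Rr → Cc
  Hh is a fork here and Hh is conditioned on, so the path is blocked at Hh.
Path 2: Ff ← Hh → Pp ← Rr → Cc
  Hh is a fork here and Hh is conditioned on, so the path is blocked at Hh.
Path 3: Ff → Ee ← Rr → Cc
  Rr is a fork here and Rr is conditioned on, so the path is blocked at Rr.
Path 4: Ff → Ee ← Pp ← Rr → Cc
  Pp is a chain here and Pp is conditioned on, so the path is blocked at Pp.
Path 5: Ff → Pp → Ee ← Rr → Cc
  Pp is a chain here and Pp is conditioned on, so the path is blocked at Pp.
Path 6: Ff → Pp ← Rr → Cc
  Rr is a fork here and Rr is conditioned on, so the path is blocked at Rr.
Since every path is blocked, d-separation holds.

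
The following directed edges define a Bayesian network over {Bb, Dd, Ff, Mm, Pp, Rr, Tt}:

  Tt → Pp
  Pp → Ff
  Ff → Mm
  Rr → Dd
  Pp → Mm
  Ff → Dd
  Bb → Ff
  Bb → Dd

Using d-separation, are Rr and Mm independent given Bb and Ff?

Yes

There are 4 undirected paths between Rr and Mm; checking each against the conditioning set {Bb, Ff}:
Path 1: Rr → Dd ← Bb → Ff → Mm
  Dd is a collider here and neither Dd nor any of its descendants is conditioned on, so the collider stays closed — the path is blocked at Dd.
Path 2: Rr → Dd ← Bb → Ff ← Pp → Mm
  Dd is a collider here and neither Dd nor any of its descendants is conditioned on, so the collider stays closed — the path is blocked at Dd.
Path 3: Rr → Dd ← Ff → Mm
  Dd is a collider here and neither Dd nor any of its descendants is conditioned on, so the collider stays closed — the path is blocked at Dd.
Path 4: Rr → Dd ← Ff ← Pp → Mm
  Dd is a collider here and neither Dd nor any of its descendants is conditioned on, so the collider stays closed — the path is blocked at Dd.
All paths are blocked; Rr ⊥ Mm | {Bb, Ff} holds.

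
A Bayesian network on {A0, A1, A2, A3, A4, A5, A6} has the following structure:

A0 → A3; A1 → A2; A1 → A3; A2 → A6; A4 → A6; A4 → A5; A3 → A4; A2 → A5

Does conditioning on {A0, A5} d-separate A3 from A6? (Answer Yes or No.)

No

There are 4 undirected paths between A3 and A6; checking each against the conditioning set {A0, A5}:
Path 1: A3 → A4 → A5 ← A2 → A6
  A4 is a chain and A4 is not conditioned on; A5 is a collider and A5 is conditioned on, which opens it; A2 is a fork and A2 is not conditioned on — no node blocks this path, so it is active.
Path 2: A3 → A4 → A6
  A4 is a chain and A4 is not conditioned on — no node blocks this path, so it is active.
Path 3: A3 ← A1 → A2 → A5 ← A4 → A6
  A1 is a fork and A1 is not conditioned on; A2 is a chain and A2 is not conditioned on; A5 is a collider and A5 is conditioned on, which opens it; A4 is a fork and A4 is not conditioned on — no node blocks this path, so it is active.
Path 4: A3 ← A1 → A2 → A6
  A1 is a fork and A1 is not conditioned on; A2 is a chain and A2 is not conditioned on — no node blocks this path, so it is active.
At least one path is unblocked, so d-separation fails.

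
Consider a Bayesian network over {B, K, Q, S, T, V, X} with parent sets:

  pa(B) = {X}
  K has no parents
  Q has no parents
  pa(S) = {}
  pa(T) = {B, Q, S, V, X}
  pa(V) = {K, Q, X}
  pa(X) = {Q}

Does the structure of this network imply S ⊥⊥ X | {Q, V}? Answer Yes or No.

We examine all 6 paths between S and X:
Path 1: S → T ← V ← X
  T is a collider here and neither T nor any of its descendants is conditioned on, so the collider stays closed — the path is blocked at T.
Path 2: S → T ← V ← Q → X
  T is a collider here and neither T nor any of its descendants is conditioned on, so the collider stays closed — the path is blocked at T.
Path 3: S → T ← B ← X
  T is a collider here and neither T nor any of its descendants is conditioned on, so the collider stays closed — the path is blocked at T.
Path 4: S → T ← X
  T is a collider here and neither T nor any of its descendants is conditioned on, so the collider stays closed — the path is blocked at T.
Path 5: S → T ← Q → V ← X
  T is a collider here and neither T nor any of its descendants is conditioned on, so the collider stays closed — the path is blocked at T.
Path 6: S → T ← Q → X
  T is a collider here and neither T nor any of its descendants is conditioned on, so the collider stays closed — the path is blocked at T.
Since every path is blocked, d-separation holds.

Yes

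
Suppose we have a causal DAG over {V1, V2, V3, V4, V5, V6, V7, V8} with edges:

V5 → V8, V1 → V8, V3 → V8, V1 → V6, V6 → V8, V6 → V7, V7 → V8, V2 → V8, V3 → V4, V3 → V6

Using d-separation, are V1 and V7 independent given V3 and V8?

Enumerating the 6 paths from V1 to V7 and testing each for blocking by {V3, V8}:
Path 1: V1 → V8 ← V6 → V7
  V8 is a collider and V8 is conditioned on, which opens it; V6 is a fork and V6 is not conditioned on — no node blocks this path, so it is active.
Path 2: V1 → V8 ← V3 → V6 → V7
  V3 is a fork here and V3 is conditioned on, so the path is blocked at V3.
Path 3: V1 → V8 ← V7
  V8 is a collider and V8 is conditioned on, which opens it — no node blocks this path, so it is active.
Path 4: V1 → V6 → V8 ← V7
  V6 is a chain and V6 is not conditioned on; V8 is a collider and V8 is conditioned on, which opens it — no node blocks this path, so it is active.
Path 5: V1 → V6 ← V3 → V8 ← V7
  V3 is a fork here and V3 is conditioned on, so the path is blocked at V3.
Path 6: V1 → V6 → V7
  V6 is a chain and V6 is not conditioned on — no node blocks this path, so it is active.
Because an active path exists, V1 and V7 are not d-separated.

No — V1 and V7 are not d-separated given {V3, V8}.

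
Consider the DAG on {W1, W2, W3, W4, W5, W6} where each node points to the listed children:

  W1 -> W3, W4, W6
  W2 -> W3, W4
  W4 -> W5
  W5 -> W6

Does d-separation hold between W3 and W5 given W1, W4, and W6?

4 paths connect W3 and W5; each must be blocked for d-separation to hold:
Path 1: W3 ← W2 → W4 → W5
  W4 is a chain here and W4 is conditioned on, so the path is blocked at W4.
Path 2: W3 ← W2 → W4 ← W1 → W6 ← W5
  W1 is a fork here and W1 is conditioned on, so the path is blocked at W1.
Path 3: W3 ← W1 → W6 ← W5
  W1 is a fork here and W1 is conditioned on, so the path is blocked at W1.
Path 4: W3 ← W1 → W4 → W5
  W1 is a fork here and W1 is conditioned on, so the path is blocked at W1.
Every path is blocked, so W3 and W5 are d-separated given {W1, W4, W6}.

Yes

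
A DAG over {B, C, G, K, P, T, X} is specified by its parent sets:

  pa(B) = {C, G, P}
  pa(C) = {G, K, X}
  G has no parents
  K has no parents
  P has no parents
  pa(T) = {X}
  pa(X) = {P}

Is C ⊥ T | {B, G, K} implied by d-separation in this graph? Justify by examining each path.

We examine all 3 paths between C and T:
Path 1: C ← X → T
  X is a fork and X is not conditioned on — no node blocks this path, so it is active.
Path 2: C ← G → B ← P → X → T
  G is a fork here and G is conditioned on, so the path is blocked at G.
Path 3: C → B ← P → X → T
  B is a collider and B is conditioned on, which opens it; P is a fork and P is not conditioned on; X is a chain and X is not conditioned on — no node blocks this path, so it is active.
Since the path C ← X → T is active, C and T are not d-separated given {B, G, K}.

No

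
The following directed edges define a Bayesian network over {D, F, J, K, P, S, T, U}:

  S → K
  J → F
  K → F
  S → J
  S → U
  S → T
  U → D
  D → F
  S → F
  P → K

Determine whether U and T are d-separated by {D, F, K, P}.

No — U and T are not d-separated given {D, F, K, P}.

We examine all 4 paths between U and T:
Path 1: U → D → F ← J ← S → T
  D is a chain here and D is conditioned on, so the path is blocked at D.
Path 2: U → D → F ← K ← S → T
  D is a chain here and D is conditioned on, so the path is blocked at D.
Path 3: U → D → F ← S → T
  D is a chain here and D is conditioned on, so the path is blocked at D.
Path 4: U ← S → T
  S is a fork and S is not conditioned on — no node blocks this path, so it is active.
At least one path is unblocked, so d-separation fails.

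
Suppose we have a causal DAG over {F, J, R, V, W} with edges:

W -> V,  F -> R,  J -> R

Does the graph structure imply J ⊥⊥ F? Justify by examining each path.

Yes — J and F are d-separated given ∅.

The only undirected path from J to F is:
Path 1: J → R ← F
  R is a collider here and neither R nor any of its descendants is conditioned on, so the collider stays closed — the path is blocked at R.
Since every path is blocked, d-separation holds.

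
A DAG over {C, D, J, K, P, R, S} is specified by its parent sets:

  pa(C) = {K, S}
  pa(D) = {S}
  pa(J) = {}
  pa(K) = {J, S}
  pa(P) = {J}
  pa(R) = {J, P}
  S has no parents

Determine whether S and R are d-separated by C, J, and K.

Yes — S and R are d-separated given {C, J, K}.

Enumerating the 4 paths from S to R and testing each for blocking by {C, J, K}:
Path 1: S → K ← J → R
  J is a fork here and J is conditioned on, so the path is blocked at J.
Path 2: S → K ← J → P → R
  J is a fork here and J is conditioned on, so the path is blocked at J.
Path 3: S → C ← K ← J → R
  K is a chain here and K is conditioned on, so the path is blocked at K.
Path 4: S → C ← K ← J → P → R
  K is a chain here and K is conditioned on, so the path is blocked at K.
Since every path is blocked, d-separation holds.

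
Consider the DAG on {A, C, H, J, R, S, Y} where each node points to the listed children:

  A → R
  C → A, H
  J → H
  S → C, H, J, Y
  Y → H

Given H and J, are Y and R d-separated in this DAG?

No

There are 6 undirected paths between Y and R; checking each against the conditioning set {H, J}:
  1. Y → H ← J ← S → C → A → R — H:collider[open]; J:chain[blocks]; S:fork[open]; C:chain[open]; A:chain[open] ⇒ blocked
  2. Y → H ← C → A → R — H:collider[open]; C:fork[open]; A:chain[open] ⇒ active
  3. Y → H ← S → C → A → R — H:collider[open]; S:fork[open]; C:chain[open]; A:chain[open] ⇒ active
  4. Y ← S → H ← C → A → R — S:fork[open]; H:collider[open]; C:fork[open]; A:chain[open] ⇒ active
  5. Y ← S → J → H ← C → A → R — S:fork[open]; J:chain[blocks]; H:collider[open]; C:fork[open]; A:chain[open] ⇒ blocked
  6. Y ← S → C → A → R — S:fork[open]; C:chain[open]; A:chain[open] ⇒ active
Since the path Y → H ← C → A → R is active, Y and R are not d-separated given {H, J}.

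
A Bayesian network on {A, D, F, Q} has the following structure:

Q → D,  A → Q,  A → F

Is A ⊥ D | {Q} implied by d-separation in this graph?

Yes

The only undirected path from A to D is:
Path 1: A → Q → D
  Q is a chain here and Q is conditioned on, so the path is blocked at Q.
All paths are blocked; A ⊥ D | {Q} holds.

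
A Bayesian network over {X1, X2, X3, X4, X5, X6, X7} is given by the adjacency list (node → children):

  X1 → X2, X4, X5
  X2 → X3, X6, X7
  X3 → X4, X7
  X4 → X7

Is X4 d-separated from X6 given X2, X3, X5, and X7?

There are 5 undirected paths between X4 and X6; checking each against the conditioning set {X2, X3, X5, X7}:
  1. X4 ← X1 → X2 → X6 — X1:fork[open]; X2:chain[blocks] ⇒ blocked
  2. X4 → X7 ← X2 → X6 — X7:collider[open]; X2:fork[blocks] ⇒ blocked
  3. X4 → X7 ← X3 ← X2 → X6 — X7:collider[open]; X3:chain[blocks]; X2:fork[blocks] ⇒ blocked
  4. X4 ← X3 ← X2 → X6 — X3:chain[blocks]; X2:fork[blocks] ⇒ blocked
  5. X4 ← X3 → X7 ← X2 → X6 — X3:fork[blocks]; X7:collider[open]; X2:fork[blocks] ⇒ blocked
Since every path is blocked, d-separation holds.

Yes — X4 and X6 are d-separated given {X2, X3, X5, X7}.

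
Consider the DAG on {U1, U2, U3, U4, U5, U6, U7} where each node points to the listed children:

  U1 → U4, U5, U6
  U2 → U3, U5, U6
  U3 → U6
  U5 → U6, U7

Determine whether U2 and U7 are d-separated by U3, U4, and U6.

No

There are 5 undirected paths between U2 and U7; checking each against the conditioning set {U3, U4, U6}:
Path 1: U2 → U3 → U6 ← U5 → U7
  U3 is a chain here and U3 is conditioned on, so the path is blocked at U3.
Path 2: U2 → U3 → U6 ← U1 → U5 → U7
  U3 is a chain here and U3 is conditioned on, so the path is blocked at U3.
Path 3: U2 → U5 → U7
  U5 is a chain and U5 is not conditioned on — no node blocks this path, so it is active.
Path 4: U2 → U6 ← U5 → U7
  U6 is a collider and U6 is conditioned on, which opens it; U5 is a fork and U5 is not conditioned on — no node blocks this path, so it is active.
Path 5: U2 → U6 ← U1 → U5 → U7
  U6 is a collider and U6 is conditioned on, which opens it; U1 is a fork and U1 is not conditioned on; U5 is a chain and U5 is not conditioned on — no node blocks this path, so it is active.
At least one path is unblocked, so d-separation fails.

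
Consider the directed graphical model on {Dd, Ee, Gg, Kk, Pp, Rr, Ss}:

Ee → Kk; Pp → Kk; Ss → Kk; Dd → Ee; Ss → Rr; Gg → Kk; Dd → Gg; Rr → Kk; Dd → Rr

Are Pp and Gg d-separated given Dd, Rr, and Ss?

Yes

There are 4 undirected paths between Pp and Gg; checking each against the conditioning set {Dd, Rr, Ss}:
Path 1: Pp → Kk ← Gg
  Kk is a collider here and neither Kk nor any of its descendants is conditioned on, so the collider stays closed — the path is blocked at Kk.
Path 2: Pp → Kk ← Rr ← Dd → Gg
  Kk is a collider here and neither Kk nor any of its descendants is conditioned on, so the collider stays closed — the path is blocked at Kk.
Path 3: Pp → Kk ← Ss → Rr ← Dd → Gg
  Kk is a collider here and neither Kk nor any of its descendants is conditioned on, so the collider stays closed — the path is blocked at Kk.
Path 4: Pp → Kk ← Ee ← Dd → Gg
  Kk is a collider here and neither Kk nor any of its descendants is conditioned on, so the collider stays closed — the path is blocked at Kk.
All paths are blocked; Pp ⊥ Gg | {Dd, Rr, Ss} holds.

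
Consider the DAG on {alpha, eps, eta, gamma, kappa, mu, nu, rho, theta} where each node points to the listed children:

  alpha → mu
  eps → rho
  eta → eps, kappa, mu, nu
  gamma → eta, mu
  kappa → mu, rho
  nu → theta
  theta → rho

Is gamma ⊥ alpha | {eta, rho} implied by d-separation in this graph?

Yes

Enumerating the 5 paths from gamma to alpha and testing each for blocking by {eta, rho}:
  1. gamma → eta → kappa → mu ← alpha — eta:chain[blocks]; kappa:chain[open]; mu:collider[blocks] ⇒ blocked
  2. gamma → eta → eps → rho ← kappa → mu ← alpha — eta:chain[blocks]; eps:chain[open]; rho:collider[open]; kappa:fork[open]; mu:collider[blocks] ⇒ blocked
  3. gamma → eta → nu → theta → rho ← kappa → mu ← alpha — eta:chain[blocks]; nu:chain[open]; theta:chain[open]; rho:collider[open]; kappa:fork[open]; mu:collider[blocks] ⇒ blocked
  4. gamma → eta → mu ← alpha — eta:chain[blocks]; mu:collider[blocks] ⇒ blocked
  5. gamma → mu ← alpha — mu:collider[blocks] ⇒ blocked
All paths are blocked; gamma ⊥ alpha | {eta, rho} holds.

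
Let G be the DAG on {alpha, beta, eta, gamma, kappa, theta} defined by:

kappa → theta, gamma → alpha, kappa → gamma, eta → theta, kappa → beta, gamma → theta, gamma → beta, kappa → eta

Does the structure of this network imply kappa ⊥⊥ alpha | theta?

There are 4 undirected paths between kappa and alpha; checking each against the conditioning set {theta}:
Path 1: kappa → gamma → alpha
  gamma is a chain and gamma is not conditioned on — no node blocks this path, so it is active.
Path 2: kappa → beta ← gamma → alpha
  beta is a collider here and neither beta nor any of its descendants is conditioned on, so the collider stays closed — the path is blocked at beta.
Path 3: kappa → theta ← gamma → alpha
  theta is a collider and theta is conditioned on, which opens it; gamma is a fork and gamma is not conditioned on — no node blocks this path, so it is active.
Path 4: kappa → eta → theta ← gamma → alpha
  eta is a chain and eta is not conditioned on; theta is a collider and theta is conditioned on, which opens it; gamma is a fork and gamma is not conditioned on — no node blocks this path, so it is active.
Because an active path exists, kappa and alpha are not d-separated.

No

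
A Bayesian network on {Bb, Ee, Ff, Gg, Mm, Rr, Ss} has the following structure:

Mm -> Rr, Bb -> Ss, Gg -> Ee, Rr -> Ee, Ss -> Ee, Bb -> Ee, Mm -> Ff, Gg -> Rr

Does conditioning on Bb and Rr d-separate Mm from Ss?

Yes

There are 4 undirected paths between Mm and Ss; checking each against the conditioning set {Bb, Rr}:
Path 1: Mm → Rr → Ee ← Ss
  Rr is a chain here and Rr is conditioned on, so the path is blocked at Rr.
Path 2: Mm → Rr → Ee ← Bb → Ss
  Rr is a chain here and Rr is conditioned on, so the path is blocked at Rr.
Path 3: Mm → Rr ← Gg → Ee ← Ss
  Ee is a collider here and neither Ee nor any of its descendants is conditioned on, so the collider stays closed — the path is blocked at Ee.
Path 4: Mm → Rr ← Gg → Ee ← Bb → Ss
  Ee is a collider here and neither Ee nor any of its descendants is conditioned on, so the collider stays closed — the path is blocked at Ee.
Since every path is blocked, d-separation holds.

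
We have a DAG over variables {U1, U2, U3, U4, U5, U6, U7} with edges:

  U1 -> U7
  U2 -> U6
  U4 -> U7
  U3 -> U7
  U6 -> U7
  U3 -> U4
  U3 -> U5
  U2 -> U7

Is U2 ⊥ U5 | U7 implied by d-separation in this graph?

No

4 paths connect U2 and U5; each must be blocked for d-separation to hold:
Path 1: U2 → U6 → U7 ← U3 → U5
  U6 is a chain and U6 is not conditioned on; U7 is a collider and U7 is conditioned on, which opens it; U3 is a fork and U3 is not conditioned on — no node blocks this path, so it is active.
Path 2: U2 → U6 → U7 ← U4 ← U3 → U5
  U6 is a chain and U6 is not conditioned on; U7 is a collider and U7 is conditioned on, which opens it; U4 is a chain and U4 is not conditioned on; U3 is a fork and U3 is not conditioned on — no node blocks this path, so it is active.
Path 3: U2 → U7 ← U3 → U5
  U7 is a collider and U7 is conditioned on, which opens it; U3 is a fork and U3 is not conditioned on — no node blocks this path, so it is active.
Path 4: U2 → U7 ← U4 ← U3 → U5
  U7 is a collider and U7 is conditioned on, which opens it; U4 is a chain and U4 is not conditioned on; U3 is a fork and U3 is not conditioned on — no node blocks this path, so it is active.
At least one path is unblocked, so d-separation fails.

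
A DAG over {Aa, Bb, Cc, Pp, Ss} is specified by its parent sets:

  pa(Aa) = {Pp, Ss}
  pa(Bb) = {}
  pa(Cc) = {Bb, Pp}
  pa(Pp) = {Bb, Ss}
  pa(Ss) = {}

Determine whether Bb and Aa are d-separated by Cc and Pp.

No

Enumerating the 4 paths from Bb to Aa and testing each for blocking by {Cc, Pp}:
Path 1: Bb → Pp → Aa
  Pp is a chain here and Pp is conditioned on, so the path is blocked at Pp.
Path 2: Bb → Pp ← Ss → Aa
  Pp is a collider and Pp is conditioned on, which opens it; Ss is a fork and Ss is not conditioned on — no node blocks this path, so it is active.
Path 3: Bb → Cc ← Pp → Aa
  Pp is a fork here and Pp is conditioned on, so the path is blocked at Pp.
Path 4: Bb → Cc ← Pp ← Ss → Aa
  Pp is a chain here and Pp is conditioned on, so the path is blocked at Pp.
Since the path Bb → Pp ← Ss → Aa is active, Bb and Aa are not d-separated given {Cc, Pp}.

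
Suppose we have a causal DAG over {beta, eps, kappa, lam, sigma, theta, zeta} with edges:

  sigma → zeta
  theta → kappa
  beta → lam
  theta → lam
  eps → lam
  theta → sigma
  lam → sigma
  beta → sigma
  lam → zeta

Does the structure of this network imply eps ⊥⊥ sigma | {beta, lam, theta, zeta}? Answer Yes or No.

Yes

We examine all 4 paths between eps and sigma:
Path 1: eps → lam → sigma
  lam is a chain here and lam is conditioned on, so the path is blocked at lam.
Path 2: eps → lam ← beta → sigma
  beta is a fork here and beta is conditioned on, so the path is blocked at beta.
Path 3: eps → lam ← theta → sigma
  theta is a fork here and theta is conditioned on, so the path is blocked at theta.
Path 4: eps → lam → zeta ← sigma
  lam is a chain here and lam is conditioned on, so the path is blocked at lam.
Every path is blocked, so eps and sigma are d-separated given {beta, lam, theta, zeta}.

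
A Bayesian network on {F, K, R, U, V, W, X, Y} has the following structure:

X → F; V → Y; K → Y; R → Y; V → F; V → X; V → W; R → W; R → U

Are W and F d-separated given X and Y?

No

4 paths connect W and F; each must be blocked for d-separation to hold:
Path 1: W ← V → X → F
  X is a chain here and X is conditioned on, so the path is blocked at X.
Path 2: W ← V → F
  V is a fork and V is not conditioned on — no node blocks this path, so it is active.
Path 3: W ← R → Y ← V → X → F
  X is a chain here and X is conditioned on, so the path is blocked at X.
Path 4: W ← R → Y ← V → F
  R is a fork and R is not conditioned on; Y is a collider and Y is conditioned on, which opens it; V is a fork and V is not conditioned on — no node blocks this path, so it is active.
Since the path W ← V → F is active, W and F are not d-separated given {X, Y}.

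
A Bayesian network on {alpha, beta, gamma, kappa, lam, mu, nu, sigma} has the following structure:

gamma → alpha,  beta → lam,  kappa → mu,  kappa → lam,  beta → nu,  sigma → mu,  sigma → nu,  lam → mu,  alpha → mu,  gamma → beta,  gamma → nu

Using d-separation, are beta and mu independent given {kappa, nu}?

Enumerating the 6 paths from beta to mu and testing each for blocking by {kappa, nu}:
Path 1: beta → nu ← sigma → mu
  nu is a collider and nu is conditioned on, which opens it; sigma is a fork and sigma is not conditioned on — no node blocks this path, so it is active.
Path 2: beta → nu ← gamma → alpha → mu
  nu is a collider and nu is conditioned on, which opens it; gamma is a fork and gamma is not conditioned on; alpha is a chain and alpha is not conditioned on — no node blocks this path, so it is active.
Path 3: beta → lam ← kappa → mu
  lam is a collider here and neither lam nor any of its descendants is conditioned on, so the collider stays closed — the path is blocked at lam.
Path 4: beta → lam → mu
  lam is a chain and lam is not conditioned on — no node blocks this path, so it is active.
Path 5: beta ← gamma → alpha → mu
  gamma is a fork and gamma is not conditioned on; alpha is a chain and alpha is not conditioned on — no node blocks this path, so it is active.
Path 6: beta ← gamma → nu ← sigma → mu
  gamma is a fork and gamma is not conditioned on; nu is a collider and nu is conditioned on, which opens it; sigma is a fork and sigma is not conditioned on — no node blocks this path, so it is active.
Since the path beta → nu ← sigma → mu is active, beta and mu are not d-separated given {kappa, nu}.

No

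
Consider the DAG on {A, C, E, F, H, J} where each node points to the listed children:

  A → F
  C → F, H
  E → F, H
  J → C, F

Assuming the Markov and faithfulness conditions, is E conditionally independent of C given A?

There are 3 undirected paths between E and C; checking each against the conditioning set {A}:
Path 1: E → F ← C
  F is a collider here and neither F nor any of its descendants is conditioned on, so the collider stays closed — the path is blocked at F.
Path 2: E → F ← J → C
  F is a collider here and neither F nor any of its descendants is conditioned on, so the collider stays closed — the path is blocked at F.
Path 3: E → H ← C
  H is a collider here and neither H nor any of its descendants is conditioned on, so the collider stays closed — the path is blocked at H.
All paths are blocked; E ⊥ C | {A} holds.

Yes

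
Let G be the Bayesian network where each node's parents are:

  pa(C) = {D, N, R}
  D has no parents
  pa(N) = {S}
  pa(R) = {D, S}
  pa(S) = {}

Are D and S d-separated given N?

There are 4 undirected paths between D and S; checking each against the conditioning set {N}:
  1. D → R → C ← N ← S — R:chain[open]; C:collider[blocks]; N:chain[blocks] ⇒ blocked
  2. D → R ← S — R:collider[blocks] ⇒ blocked
  3. D → C ← R ← S — C:collider[blocks]; R:chain[open] ⇒ blocked
  4. D → C ← N ← S — C:collider[blocks]; N:chain[blocks] ⇒ blocked
Every path is blocked, so D and S are d-separated given {N}.

Yes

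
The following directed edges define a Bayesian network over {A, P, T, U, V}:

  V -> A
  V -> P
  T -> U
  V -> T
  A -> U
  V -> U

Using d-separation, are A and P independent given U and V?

Yes

3 paths connect A and P; each must be blocked for d-separation to hold:
Path 1: A ← V → P
  V is a fork here and V is conditioned on, so the path is blocked at V.
Path 2: A → U ← V → P
  V is a fork here and V is conditioned on, so the path is blocked at V.
Path 3: A → U ← T ← V → P
  V is a fork here and V is conditioned on, so the path is blocked at V.
All paths are blocked; A ⊥ P | {U, V} holds.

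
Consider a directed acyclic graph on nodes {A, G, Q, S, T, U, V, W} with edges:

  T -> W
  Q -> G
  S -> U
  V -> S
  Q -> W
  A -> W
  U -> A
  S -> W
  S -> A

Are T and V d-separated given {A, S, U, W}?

Yes

Enumerating the 3 paths from T to V and testing each for blocking by {A, S, U, W}:
Path 1: T → W ← S ← V
  S is a chain here and S is conditioned on, so the path is blocked at S.
Path 2: T → W ← A ← S ← V
  A is a chain here and A is conditioned on, so the path is blocked at A.
Path 3: T → W ← A ← U ← S ← V
  A is a chain here and A is conditioned on, so the path is blocked at A.
All paths are blocked; T ⊥ V | {A, S, U, W} holds.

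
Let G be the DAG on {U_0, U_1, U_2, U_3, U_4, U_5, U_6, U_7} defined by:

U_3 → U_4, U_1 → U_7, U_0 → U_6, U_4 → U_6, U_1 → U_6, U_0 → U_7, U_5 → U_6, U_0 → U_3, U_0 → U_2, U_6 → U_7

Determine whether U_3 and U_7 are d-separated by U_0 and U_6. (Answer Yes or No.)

No

Enumerating the 6 paths from U_3 to U_7 and testing each for blocking by {U_0, U_6}:
Path 1: U_3 ← U_0 → U_7
  U_0 is a fork here and U_0 is conditioned on, so the path is blocked at U_0.
Path 2: U_3 ← U_0 → U_6 → U_7
  U_0 is a fork here and U_0 is conditioned on, so the path is blocked at U_0.
Path 3: U_3 ← U_0 → U_6 ← U_1 → U_7
  U_0 is a fork here and U_0 is conditioned on, so the path is blocked at U_0.
Path 4: U_3 → U_4 → U_6 ← U_0 → U_7
  U_0 is a fork here and U_0 is conditioned on, so the path is blocked at U_0.
Path 5: U_3 → U_4 → U_6 → U_7
  U_6 is a chain here and U_6 is conditioned on, so the path is blocked at U_6.
Path 6: U_3 → U_4 → U_6 ← U_1 → U_7
  U_4 is a chain and U_4 is not conditioned on; U_6 is a collider and U_6 is conditioned on, which opens it; U_1 is a fork and U_1 is not conditioned on — no node blocks this path, so it is active.
At least one path is unblocked, so d-separation fails.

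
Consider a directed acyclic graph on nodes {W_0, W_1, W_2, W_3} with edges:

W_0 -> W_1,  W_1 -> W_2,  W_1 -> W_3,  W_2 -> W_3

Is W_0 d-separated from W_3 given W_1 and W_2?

Yes — W_0 and W_3 are d-separated given {W_1, W_2}.

2 paths connect W_0 and W_3; each must be blocked for d-separation to hold:
  1. W_0 → W_1 → W_2 → W_3 — W_1:chain[blocks]; W_2:chain[blocks] ⇒ blocked
  2. W_0 → W_1 → W_3 — W_1:chain[blocks] ⇒ blocked
All paths are blocked; W_0 ⊥ W_3 | {W_1, W_2} holds.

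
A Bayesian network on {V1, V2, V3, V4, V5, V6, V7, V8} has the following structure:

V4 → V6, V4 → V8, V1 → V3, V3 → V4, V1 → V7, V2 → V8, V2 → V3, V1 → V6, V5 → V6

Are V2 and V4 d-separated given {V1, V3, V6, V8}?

Enumerating the 3 paths from V2 to V4 and testing each for blocking by {V1, V3, V6, V8}:
  1. V2 → V3 ← V1 → V6 ← V4 — V3:collider[open]; V1:fork[blocks]; V6:collider[open] ⇒ blocked
  2. V2 → V3 → V4 — V3:chain[blocks] ⇒ blocked
  3. V2 → V8 ← V4 — V8:collider[open] ⇒ active
At least one path is unblocked, so d-separation fails.

No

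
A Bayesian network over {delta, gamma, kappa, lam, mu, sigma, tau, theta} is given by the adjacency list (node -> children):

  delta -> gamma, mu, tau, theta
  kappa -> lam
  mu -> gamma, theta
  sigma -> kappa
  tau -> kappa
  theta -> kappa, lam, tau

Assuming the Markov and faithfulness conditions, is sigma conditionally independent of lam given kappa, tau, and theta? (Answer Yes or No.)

We examine all 6 paths between sigma and lam:
Path 1: sigma → kappa ← theta → lam
  theta is a fork here and theta is conditioned on, so the path is blocked at theta.
Path 2: sigma → kappa → lam
  kappa is a chain here and kappa is conditioned on, so the path is blocked at kappa.
Path 3: sigma → kappa ← tau ← delta → theta → lam
  tau is a chain here and tau is conditioned on, so the path is blocked at tau.
Path 4: sigma → kappa ← tau ← delta → mu → theta → lam
  tau is a chain here and tau is conditioned on, so the path is blocked at tau.
Path 5: sigma → kappa ← tau ← delta → gamma ← mu → theta → lam
  tau is a chain here and tau is conditioned on, so the path is blocked at tau.
Path 6: sigma → kappa ← tau ← theta → lam
  tau is a chain here and tau is conditioned on, so the path is blocked at tau.
Every path is blocked, so sigma and lam are d-separated given {kappa, tau, theta}.

Yes — sigma and lam are d-separated given {kappa, tau, theta}.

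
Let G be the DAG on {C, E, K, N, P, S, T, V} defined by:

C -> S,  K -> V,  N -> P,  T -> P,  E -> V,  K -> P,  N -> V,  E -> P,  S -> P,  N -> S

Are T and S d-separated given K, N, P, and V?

Enumerating the 4 paths from T to S and testing each for blocking by {K, N, P, V}:
Path 1: T → P ← N → S
  N is a fork here and N is conditioned on, so the path is blocked at N.
Path 2: T → P ← E → V ← N → S
  N is a fork here and N is conditioned on, so the path is blocked at N.
Path 3: T → P ← K → V ← N → S
  K is a fork here and K is conditioned on, so the path is blocked at K.
Path 4: T → P ← S
  P is a collider and P is conditioned on, which opens it — no node blocks this path, so it is active.
Since the path T → P ← S is active, T and S are not d-separated given {K, N, P, V}.

No — T and S are not d-separated given {K, N, P, V}.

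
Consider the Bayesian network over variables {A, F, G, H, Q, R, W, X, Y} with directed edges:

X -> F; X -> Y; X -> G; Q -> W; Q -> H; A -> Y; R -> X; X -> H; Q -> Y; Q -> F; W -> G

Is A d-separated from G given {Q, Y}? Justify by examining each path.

There are 6 undirected paths between A and G; checking each against the conditioning set {Q, Y}:
  1. A → Y ← X → G — Y:collider[open]; X:fork[open] ⇒ active
  2. A → Y ← X → F ← Q → W → G — Y:collider[open]; X:fork[open]; F:collider[blocks]; Q:fork[blocks]; W:chain[open] ⇒ blocked
  3. A → Y ← X → H ← Q → W → G — Y:collider[open]; X:fork[open]; H:collider[blocks]; Q:fork[blocks]; W:chain[open] ⇒ blocked
  4. A → Y ← Q → F ← X → G — Y:collider[open]; Q:fork[blocks]; F:collider[blocks]; X:fork[open] ⇒ blocked
  5. A → Y ← Q → H ← X → G — Y:collider[open]; Q:fork[blocks]; H:collider[blocks]; X:fork[open] ⇒ blocked
  6. A → Y ← Q → W → G — Y:collider[open]; Q:fork[blocks]; W:chain[open] ⇒ blocked
At least one path is unblocked, so d-separation fails.

No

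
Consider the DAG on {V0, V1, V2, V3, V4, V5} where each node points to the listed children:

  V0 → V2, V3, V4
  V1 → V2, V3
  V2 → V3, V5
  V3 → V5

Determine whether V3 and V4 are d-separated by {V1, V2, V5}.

We examine all 4 paths between V3 and V4:
  1. V3 ← V1 → V2 ← V0 → V4 — V1:fork[blocks]; V2:collider[open]; V0:fork[open] ⇒ blocked
  2. V3 ← V2 ← V0 → V4 — V2:chain[blocks]; V0:fork[open] ⇒ blocked
  3. V3 ← V0 → V4 — V0:fork[open] ⇒ active
  4. V3 → V5 ← V2 ← V0 → V4 — V5:collider[open]; V2:chain[blocks]; V0:fork[open] ⇒ blocked
At least one path is unblocked, so d-separation fails.

No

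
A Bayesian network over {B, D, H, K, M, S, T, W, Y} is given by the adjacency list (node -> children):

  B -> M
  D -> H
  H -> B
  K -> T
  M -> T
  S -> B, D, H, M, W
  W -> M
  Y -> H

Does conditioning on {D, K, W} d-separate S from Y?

We examine all 5 paths between S and Y:
Path 1: S → W → M ← B ← H ← Y
  W is a chain here and W is conditioned on, so the path is blocked at W.
Path 2: S → D → H ← Y
  D is a chain here and D is conditioned on, so the path is blocked at D.
Path 3: S → H ← Y
  H is a collider here and neither H nor any of its descendants is conditioned on, so the collider stays closed — the path is blocked at H.
Path 4: S → M ← B ← H ← Y
  M is a collider here and neither M nor any of its descendants is conditioned on, so the collider stays closed — the path is blocked at M.
Path 5: S → B ← H ← Y
  B is a collider here and neither B nor any of its descendants is conditioned on, so the collider stays closed — the path is blocked at B.
Since every path is blocked, d-separation holds.

Yes — S and Y are d-separated given {D, K, W}.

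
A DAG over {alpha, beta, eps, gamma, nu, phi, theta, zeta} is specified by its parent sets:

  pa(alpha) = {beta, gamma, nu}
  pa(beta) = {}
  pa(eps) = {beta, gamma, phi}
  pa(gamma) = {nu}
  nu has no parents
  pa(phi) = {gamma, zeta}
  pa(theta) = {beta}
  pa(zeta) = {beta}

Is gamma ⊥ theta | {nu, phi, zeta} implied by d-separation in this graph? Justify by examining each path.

There are 6 undirected paths between gamma and theta; checking each against the conditioning set {nu, phi, zeta}:
Path 1: gamma → eps ← beta → theta
  eps is a collider here and neither eps nor any of its descendants is conditioned on, so the collider stays closed — the path is blocked at eps.
Path 2: gamma → eps ← phi ← zeta ← beta → theta
  eps is a collider here and neither eps nor any of its descendants is conditioned on, so the collider stays closed — the path is blocked at eps.
Path 3: gamma → phi → eps ← beta → theta
  phi is a chain here and phi is conditioned on, so the path is blocked at phi.
Path 4: gamma → phi ← zeta ← beta → theta
  zeta is a chain here and zeta is conditioned on, so the path is blocked at zeta.
Path 5: gamma ← nu → alpha ← beta → theta
  nu is a fork here and nu is conditioned on, so the path is blocked at nu.
Path 6: gamma → alpha ← beta → theta
  alpha is a collider here and neither alpha nor any of its descendants is conditioned on, so the collider stays closed — the path is blocked at alpha.
All paths are blocked; gamma ⊥ theta | {nu, phi, zeta} holds.

Yes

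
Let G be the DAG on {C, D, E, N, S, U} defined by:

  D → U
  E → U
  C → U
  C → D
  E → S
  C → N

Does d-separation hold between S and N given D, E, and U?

Enumerating the 2 paths from S to N and testing each for blocking by {D, E, U}:
Path 1: S ← E → U ← C → N
  E is a fork here and E is conditioned on, so the path is blocked at E.
Path 2: S ← E → U ← D ← C → N
  E is a fork here and E is conditioned on, so the path is blocked at E.
Every path is blocked, so S and N are d-separated given {D, E, U}.

Yes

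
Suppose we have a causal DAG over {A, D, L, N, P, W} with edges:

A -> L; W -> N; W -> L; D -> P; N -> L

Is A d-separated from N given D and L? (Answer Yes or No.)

No

We examine all 2 paths between A and N:
Path 1: A → L ← N
  L is a collider and L is conditioned on, which opens it — no node blocks this path, so it is active.
Path 2: A → L ← W → N
  L is a collider and L is conditioned on, which opens it; W is a fork and W is not conditioned on — no node blocks this path, so it is active.
Since the path A → L ← N is active, A and N are not d-separated given {D, L}.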